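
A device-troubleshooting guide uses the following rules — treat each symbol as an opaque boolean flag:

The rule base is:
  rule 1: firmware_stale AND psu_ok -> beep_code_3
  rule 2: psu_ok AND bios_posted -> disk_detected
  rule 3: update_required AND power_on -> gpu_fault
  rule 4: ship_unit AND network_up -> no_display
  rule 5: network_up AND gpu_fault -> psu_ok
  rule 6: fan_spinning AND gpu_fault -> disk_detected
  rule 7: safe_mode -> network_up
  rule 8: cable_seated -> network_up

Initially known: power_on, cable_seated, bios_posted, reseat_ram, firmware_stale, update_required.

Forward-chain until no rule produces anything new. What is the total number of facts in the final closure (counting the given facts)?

Round 1 fires rule 3, rule 8, giving gpu_fault, network_up.
Round 2 fires rule 5, giving psu_ok.
Round 3 fires rule 1, rule 2, giving beep_code_3, disk_detected.
Closure: {beep_code_3, bios_posted, cable_seated, disk_detected, firmware_stale, gpu_fault, network_up, power_on, psu_ok, reseat_ram, update_required} — 11 facts.

11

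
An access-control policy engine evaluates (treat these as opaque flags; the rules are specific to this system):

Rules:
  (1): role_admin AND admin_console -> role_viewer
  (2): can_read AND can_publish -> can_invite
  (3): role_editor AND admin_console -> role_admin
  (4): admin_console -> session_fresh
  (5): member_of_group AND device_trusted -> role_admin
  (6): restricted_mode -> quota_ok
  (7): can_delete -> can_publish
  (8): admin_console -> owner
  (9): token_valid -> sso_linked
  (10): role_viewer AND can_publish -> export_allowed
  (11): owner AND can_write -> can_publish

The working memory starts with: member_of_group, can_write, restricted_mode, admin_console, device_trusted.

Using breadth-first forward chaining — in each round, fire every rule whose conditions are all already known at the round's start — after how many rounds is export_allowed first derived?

Round 1: (4) [admin_console -> session_fresh]; (5) [member_of_group AND device_trusted -> role_admin]; (6) [restricted_mode -> quota_ok]; (8) [admin_console -> owner]. Adds session_fresh, role_admin, quota_ok, owner.
Round 2: (1) [role_admin AND admin_console -> role_viewer]; (11) [owner AND can_write -> can_publish]. Adds role_viewer, can_publish.
Round 3: (10) [role_viewer AND can_publish -> export_allowed]. Adds export_allowed.
export_allowed first appears in round 3.

3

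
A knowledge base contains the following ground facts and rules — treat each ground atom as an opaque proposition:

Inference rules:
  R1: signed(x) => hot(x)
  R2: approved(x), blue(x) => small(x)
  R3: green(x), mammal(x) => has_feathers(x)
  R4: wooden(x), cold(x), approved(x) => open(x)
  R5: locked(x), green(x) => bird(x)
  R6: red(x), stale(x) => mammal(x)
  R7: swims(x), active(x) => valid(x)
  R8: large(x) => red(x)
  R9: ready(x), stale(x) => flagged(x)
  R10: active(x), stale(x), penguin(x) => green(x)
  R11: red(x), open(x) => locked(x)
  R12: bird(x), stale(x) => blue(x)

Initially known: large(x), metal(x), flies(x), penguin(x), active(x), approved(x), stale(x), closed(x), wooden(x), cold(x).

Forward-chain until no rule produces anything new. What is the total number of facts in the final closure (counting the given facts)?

19

Round 1 — R4, R8, R10, derive open(x), red(x), green(x).
Round 2 — R6, R11, derive mammal(x), locked(x).
Round 3 — R3, R5, derive has_feathers(x), bird(x).
Round 4 — R12, derive blue(x).
Round 5 — R2, derive small(x).
Closure: {active(x), approved(x), bird(x), blue(x), closed(x), cold(x), flies(x), green(x), has_feathers(x), large(x), locked(x), mammal(x), metal(x), open(x), penguin(x), red(x), small(x), stale(x), wooden(x)} — 19 facts.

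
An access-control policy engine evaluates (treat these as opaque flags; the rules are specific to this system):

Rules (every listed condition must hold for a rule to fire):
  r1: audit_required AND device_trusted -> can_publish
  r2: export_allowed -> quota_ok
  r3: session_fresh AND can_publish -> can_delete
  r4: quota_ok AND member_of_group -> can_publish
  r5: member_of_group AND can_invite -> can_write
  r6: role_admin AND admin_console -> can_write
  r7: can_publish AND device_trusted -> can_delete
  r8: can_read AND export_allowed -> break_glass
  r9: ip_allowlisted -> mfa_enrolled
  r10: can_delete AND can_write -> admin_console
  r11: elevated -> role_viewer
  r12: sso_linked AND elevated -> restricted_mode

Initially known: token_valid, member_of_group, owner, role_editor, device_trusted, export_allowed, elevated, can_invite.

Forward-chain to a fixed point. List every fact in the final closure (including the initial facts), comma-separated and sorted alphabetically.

Round 1 — r2, r5, r11, derive quota_ok, can_write, role_viewer.
Round 2 — r4, derive can_publish.
Round 3 — r7, derive can_delete.
Round 4 — r10, derive admin_console.

admin_console, can_delete, can_invite, can_publish, can_write, device_trusted, elevated, export_allowed, member_of_group, owner, quota_ok, role_editor, role_viewer, token_valid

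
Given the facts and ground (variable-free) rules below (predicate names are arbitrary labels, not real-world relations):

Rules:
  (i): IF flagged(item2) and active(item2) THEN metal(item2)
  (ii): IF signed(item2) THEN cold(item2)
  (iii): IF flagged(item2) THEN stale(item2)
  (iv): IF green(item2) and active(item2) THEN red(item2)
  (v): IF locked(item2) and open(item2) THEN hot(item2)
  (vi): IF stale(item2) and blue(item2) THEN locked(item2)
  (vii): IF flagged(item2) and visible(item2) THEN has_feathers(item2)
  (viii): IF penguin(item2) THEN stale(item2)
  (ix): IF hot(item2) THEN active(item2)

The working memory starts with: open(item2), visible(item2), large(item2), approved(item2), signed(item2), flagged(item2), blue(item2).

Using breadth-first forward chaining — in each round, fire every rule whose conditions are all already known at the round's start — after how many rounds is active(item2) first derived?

4

Round 1: (ii) [IF signed(item2) THEN cold(item2)]; (iii) [IF flagged(item2) THEN stale(item2)]; (vii) [IF flagged(item2) and visible(item2) THEN has_feathers(item2)]. Adds cold(item2), stale(item2), has_feathers(item2).
Round 2: (vi) [IF stale(item2) and blue(item2) THEN locked(item2)]. Adds locked(item2).
Round 3: (v) [IF locked(item2) and open(item2) THEN hot(item2)]. Adds hot(item2).
Round 4: (ix) [IF hot(item2) THEN active(item2)]. Adds active(item2).
active(item2) first appears in round 4.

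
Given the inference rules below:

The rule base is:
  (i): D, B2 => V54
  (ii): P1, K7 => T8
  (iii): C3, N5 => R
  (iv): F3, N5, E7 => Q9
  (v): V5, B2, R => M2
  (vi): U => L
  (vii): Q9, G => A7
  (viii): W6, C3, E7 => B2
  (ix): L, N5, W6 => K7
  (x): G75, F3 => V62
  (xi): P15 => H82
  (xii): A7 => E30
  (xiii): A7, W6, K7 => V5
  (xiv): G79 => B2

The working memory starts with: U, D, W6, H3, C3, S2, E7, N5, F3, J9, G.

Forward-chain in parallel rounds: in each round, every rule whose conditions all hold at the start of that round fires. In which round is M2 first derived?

4

Round 1: (iii) [C3, N5 => R]; (iv) [F3, N5, E7 => Q9]; (vi) [U => L]; (viii) [W6, C3, E7 => B2]. New: R, Q9, L, B2.
Round 2: (i) [D, B2 => V54]; (vii) [Q9, G => A7]; (ix) [L, N5, W6 => K7]. New: V54, A7, K7.
Round 3: (xii) [A7 => E30]; (xiii) [A7, W6, K7 => V5]. New: E30, V5.
Round 4: (v) [V5, B2, R => M2]. New: M2.
M2 first appears in round 4.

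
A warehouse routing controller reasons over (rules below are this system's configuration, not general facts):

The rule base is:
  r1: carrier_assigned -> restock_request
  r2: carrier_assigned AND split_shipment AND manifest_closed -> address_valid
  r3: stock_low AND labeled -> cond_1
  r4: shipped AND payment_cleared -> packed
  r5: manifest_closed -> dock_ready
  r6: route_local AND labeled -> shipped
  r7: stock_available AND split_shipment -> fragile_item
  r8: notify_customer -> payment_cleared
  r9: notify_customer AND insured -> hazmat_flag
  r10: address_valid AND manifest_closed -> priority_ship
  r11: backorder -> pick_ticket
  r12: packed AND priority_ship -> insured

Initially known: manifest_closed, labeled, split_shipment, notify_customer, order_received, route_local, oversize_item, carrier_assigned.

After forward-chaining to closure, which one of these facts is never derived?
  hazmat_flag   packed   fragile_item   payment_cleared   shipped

fragile_item

[1] r1 [carrier_assigned -> restock_request]; r2 [carrier_assigned AND split_shipment AND manifest_closed -> address_valid]; r5 [manifest_closed -> dock_ready]; r6 [route_local AND labeled -> shipped]; r8 [notify_customer -> payment_cleared]. ⇒ new: restock_request, address_valid, dock_ready, shipped, payment_cleared.
[2] r4 [shipped AND payment_cleared -> packed]; r10 [address_valid AND manifest_closed -> priority_ship]. ⇒ new: packed, priority_ship.
[3] r12 [packed AND priority_ship -> insured]. ⇒ new: insured.
[4] r9 [notify_customer AND insured -> hazmat_flag]. ⇒ new: hazmat_flag.
Derived: packed (round 2), hazmat_flag (round 4), shipped (round 1), payment_cleared (round 1). fragile_item never appears in any round.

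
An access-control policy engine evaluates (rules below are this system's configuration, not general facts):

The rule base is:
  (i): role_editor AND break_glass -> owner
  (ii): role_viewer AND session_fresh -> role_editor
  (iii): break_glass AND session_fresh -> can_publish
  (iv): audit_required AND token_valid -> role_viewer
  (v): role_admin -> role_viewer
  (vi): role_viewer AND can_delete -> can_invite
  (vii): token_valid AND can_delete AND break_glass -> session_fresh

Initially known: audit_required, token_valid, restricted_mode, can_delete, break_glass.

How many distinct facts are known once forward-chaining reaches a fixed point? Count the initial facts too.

11

Round 1 — (iv), (vii), derive role_viewer, session_fresh.
Round 2 — (ii), (iii), (vi), derive role_editor, can_publish, can_invite.
Round 3 — (i), derive owner.
Closure: {audit_required, break_glass, can_delete, can_invite, can_publish, owner, restricted_mode, role_editor, role_viewer, session_fresh, token_valid} — 11 facts.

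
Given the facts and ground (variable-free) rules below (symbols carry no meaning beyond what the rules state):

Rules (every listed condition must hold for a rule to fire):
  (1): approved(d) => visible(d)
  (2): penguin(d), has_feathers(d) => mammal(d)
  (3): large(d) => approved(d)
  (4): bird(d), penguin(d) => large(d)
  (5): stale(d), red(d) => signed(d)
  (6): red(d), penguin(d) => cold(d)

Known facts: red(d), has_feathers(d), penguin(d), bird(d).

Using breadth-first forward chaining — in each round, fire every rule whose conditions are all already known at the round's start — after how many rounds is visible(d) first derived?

3

Round 1: (2) [penguin(d), has_feathers(d) => mammal(d)]; (4) [bird(d), penguin(d) => large(d)]; (6) [red(d), penguin(d) => cold(d)]. New: mammal(d), large(d), cold(d).
Round 2: (3) [large(d) => approved(d)]. New: approved(d).
Round 3: (1) [approved(d) => visible(d)]. New: visible(d).
visible(d) first appears in round 3.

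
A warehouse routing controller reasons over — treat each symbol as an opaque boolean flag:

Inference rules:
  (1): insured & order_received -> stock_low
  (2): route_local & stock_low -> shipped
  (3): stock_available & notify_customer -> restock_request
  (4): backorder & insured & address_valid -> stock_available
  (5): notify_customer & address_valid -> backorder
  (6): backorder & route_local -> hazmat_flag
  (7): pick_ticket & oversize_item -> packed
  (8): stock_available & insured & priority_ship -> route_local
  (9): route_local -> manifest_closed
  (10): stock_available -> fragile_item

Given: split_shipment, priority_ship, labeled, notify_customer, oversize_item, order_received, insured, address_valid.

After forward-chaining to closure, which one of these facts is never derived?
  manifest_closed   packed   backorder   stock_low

packed

[1] (1) [insured & order_received -> stock_low]; (5) [notify_customer & address_valid -> backorder]. ⇒ new: stock_low, backorder.
[2] (4) [backorder & insured & address_valid -> stock_available]. ⇒ new: stock_available.
[3] (3) [stock_available & notify_customer -> restock_request]; (8) [stock_available & insured & priority_ship -> route_local]; (10) [stock_available -> fragile_item]. ⇒ new: restock_request, route_local, fragile_item.
[4] (2) [route_local & stock_low -> shipped]; (6) [backorder & route_local -> hazmat_flag]; (9) [route_local -> manifest_closed]. ⇒ new: shipped, hazmat_flag, manifest_closed.
Derived: manifest_closed (round 4), stock_low (round 1), backorder (round 1). packed never appears in any round.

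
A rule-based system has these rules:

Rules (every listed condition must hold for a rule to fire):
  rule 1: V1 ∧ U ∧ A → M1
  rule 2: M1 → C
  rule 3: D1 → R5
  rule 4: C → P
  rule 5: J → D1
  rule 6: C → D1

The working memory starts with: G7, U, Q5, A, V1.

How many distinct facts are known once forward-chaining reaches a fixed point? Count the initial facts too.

10

Round 1: rule 1 [V1 ∧ U ∧ A → M1]. Adds M1.
Round 2: rule 2 [M1 → C]. Adds C.
Round 3: rule 4 [C → P]; rule 6 [C → D1]. Adds P, D1.
Round 4: rule 3 [D1 → R5]. Adds R5.
Closure: {A, C, D1, G7, M1, P, Q5, R5, U, V1} — 10 facts.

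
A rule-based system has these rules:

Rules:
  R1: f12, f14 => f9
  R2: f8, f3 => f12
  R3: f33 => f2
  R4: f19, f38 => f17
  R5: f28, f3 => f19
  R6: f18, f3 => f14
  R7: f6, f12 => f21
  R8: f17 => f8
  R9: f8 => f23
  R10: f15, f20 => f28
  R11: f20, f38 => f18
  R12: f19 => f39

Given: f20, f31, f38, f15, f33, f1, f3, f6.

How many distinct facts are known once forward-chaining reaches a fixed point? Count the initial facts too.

[1] R3 [f33 => f2]; R10 [f15, f20 => f28]; R11 [f20, f38 => f18]. ⇒ new: f2, f28, f18.
[2] R5 [f28, f3 => f19]; R6 [f18, f3 => f14]. ⇒ new: f19, f14.
[3] R4 [f19, f38 => f17]; R12 [f19 => f39]. ⇒ new: f17, f39.
[4] R8 [f17 => f8]. ⇒ new: f8.
[5] R2 [f8, f3 => f12]; R9 [f8 => f23]. ⇒ new: f12, f23.
[6] R1 [f12, f14 => f9]; R7 [f6, f12 => f21]. ⇒ new: f9, f21.
Closure: {f1, f12, f14, f15, f17, f18, f19, f2, f20, f21, f23, f28, f3, f31, f33, f38, f39, f6, f8, f9} — 20 facts.

20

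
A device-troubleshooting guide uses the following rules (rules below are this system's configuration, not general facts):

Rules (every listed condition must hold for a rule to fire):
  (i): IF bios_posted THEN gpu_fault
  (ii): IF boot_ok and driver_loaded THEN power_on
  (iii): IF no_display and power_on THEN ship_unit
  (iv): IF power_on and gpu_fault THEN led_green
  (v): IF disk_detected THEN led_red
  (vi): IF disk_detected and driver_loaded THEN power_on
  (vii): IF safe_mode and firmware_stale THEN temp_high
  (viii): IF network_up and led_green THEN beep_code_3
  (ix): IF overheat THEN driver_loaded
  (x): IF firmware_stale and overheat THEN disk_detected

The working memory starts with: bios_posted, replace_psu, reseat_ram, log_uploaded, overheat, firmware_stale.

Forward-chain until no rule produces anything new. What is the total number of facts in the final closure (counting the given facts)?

Round 1: (i) [IF bios_posted THEN gpu_fault]; (ix) [IF overheat THEN driver_loaded]; (x) [IF firmware_stale and overheat THEN disk_detected]. Adds gpu_fault, driver_loaded, disk_detected.
Round 2: (v) [IF disk_detected THEN led_red]; (vi) [IF disk_detected and driver_loaded THEN power_on]. Adds led_red, power_on.
Round 3: (iv) [IF power_on and gpu_fault THEN led_green]. Adds led_green.
Closure: {bios_posted, disk_detected, driver_loaded, firmware_stale, gpu_fault, led_green, led_red, log_uploaded, overheat, power_on, replace_psu, reseat_ram} — 12 facts.

12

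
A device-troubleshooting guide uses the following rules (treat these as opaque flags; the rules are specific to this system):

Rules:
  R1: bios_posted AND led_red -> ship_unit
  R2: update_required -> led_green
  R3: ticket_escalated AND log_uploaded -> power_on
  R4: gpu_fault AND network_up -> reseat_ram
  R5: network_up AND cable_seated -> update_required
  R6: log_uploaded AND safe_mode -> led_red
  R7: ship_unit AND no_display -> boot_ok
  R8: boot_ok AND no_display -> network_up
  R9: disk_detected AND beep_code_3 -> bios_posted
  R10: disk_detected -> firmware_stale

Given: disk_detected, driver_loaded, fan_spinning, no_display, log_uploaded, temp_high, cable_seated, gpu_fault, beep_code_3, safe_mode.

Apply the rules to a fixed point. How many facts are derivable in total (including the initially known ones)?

19

Round 1: R6 [log_uploaded AND safe_mode -> led_red]; R9 [disk_detected AND beep_code_3 -> bios_posted]; R10 [disk_detected -> firmware_stale]. New: led_red, bios_posted, firmware_stale.
Round 2: R1 [bios_posted AND led_red -> ship_unit]. New: ship_unit.
Round 3: R7 [ship_unit AND no_display -> boot_ok]. New: boot_ok.
Round 4: R8 [boot_ok AND no_display -> network_up]. New: network_up.
Round 5: R4 [gpu_fault AND network_up -> reseat_ram]; R5 [network_up AND cable_seated -> update_required]. New: reseat_ram, update_required.
Round 6: R2 [update_required -> led_green]. New: led_green.
Closure: {beep_code_3, bios_posted, boot_ok, cable_seated, disk_detected, driver_loaded, fan_spinning, firmware_stale, gpu_fault, led_green, led_red, log_uploaded, network_up, no_display, reseat_ram, safe_mode, ship_unit, temp_high, update_required} — 19 facts.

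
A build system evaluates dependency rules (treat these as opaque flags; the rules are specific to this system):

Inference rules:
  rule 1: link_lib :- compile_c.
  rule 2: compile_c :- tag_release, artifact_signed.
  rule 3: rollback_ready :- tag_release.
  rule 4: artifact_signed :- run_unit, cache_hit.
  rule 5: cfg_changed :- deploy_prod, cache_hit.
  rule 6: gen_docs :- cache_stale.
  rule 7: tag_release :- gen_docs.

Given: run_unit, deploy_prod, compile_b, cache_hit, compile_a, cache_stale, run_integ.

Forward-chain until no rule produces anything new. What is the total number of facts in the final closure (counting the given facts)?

Round 1: rule 4 [artifact_signed :- run_unit, cache_hit.]; rule 5 [cfg_changed :- deploy_prod, cache_hit.]; rule 6 [gen_docs :- cache_stale.]. New: artifact_signed, cfg_changed, gen_docs.
Round 2: rule 7 [tag_release :- gen_docs.]. New: tag_release.
Round 3: rule 2 [compile_c :- tag_release, artifact_signed.]; rule 3 [rollback_ready :- tag_release.]. New: compile_c, rollback_ready.
Round 4: rule 1 [link_lib :- compile_c.]. New: link_lib.
Closure: {artifact_signed, cache_hit, cache_stale, cfg_changed, compile_a, compile_b, compile_c, deploy_prod, gen_docs, link_lib, rollback_ready, run_integ, run_unit, tag_release} — 14 facts.

14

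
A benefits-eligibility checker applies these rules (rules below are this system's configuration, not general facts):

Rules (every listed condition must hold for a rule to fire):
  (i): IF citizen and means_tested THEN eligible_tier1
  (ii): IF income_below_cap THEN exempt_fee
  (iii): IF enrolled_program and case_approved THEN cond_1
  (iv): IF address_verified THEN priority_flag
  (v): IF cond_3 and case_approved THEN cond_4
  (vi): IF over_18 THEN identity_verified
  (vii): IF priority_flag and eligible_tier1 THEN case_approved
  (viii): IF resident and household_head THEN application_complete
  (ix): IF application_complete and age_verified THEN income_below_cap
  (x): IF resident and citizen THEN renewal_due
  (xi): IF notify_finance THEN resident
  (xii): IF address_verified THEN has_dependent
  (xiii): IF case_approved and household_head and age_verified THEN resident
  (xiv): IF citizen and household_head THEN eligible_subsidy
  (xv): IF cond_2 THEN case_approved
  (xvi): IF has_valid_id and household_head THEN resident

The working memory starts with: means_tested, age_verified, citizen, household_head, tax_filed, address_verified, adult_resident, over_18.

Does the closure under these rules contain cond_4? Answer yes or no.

no

Round 1: (i) [IF citizen and means_tested THEN eligible_tier1]; (iv) [IF address_verified THEN priority_flag]; (vi) [IF over_18 THEN identity_verified]; (xii) [IF address_verified THEN has_dependent]; (xiv) [IF citizen and household_head THEN eligible_subsidy]. New: eligible_tier1, priority_flag, identity_verified, has_dependent, eligible_subsidy.
Round 2: (vii) [IF priority_flag and eligible_tier1 THEN case_approved]. New: case_approved.
Round 3: (xiii) [IF case_approved and household_head and age_verified THEN resident]. New: resident.
Round 4: (viii) [IF resident and household_head THEN application_complete]; (x) [IF resident and citizen THEN renewal_due]. New: application_complete, renewal_due.
Round 5: (ix) [IF application_complete and age_verified THEN income_below_cap]. New: income_below_cap.
Round 6: (ii) [IF income_below_cap THEN exempt_fee]. New: exempt_fee.
Fixed point reached. cond_4 is concluded only by (v); (v) needs cond_3 (never derived).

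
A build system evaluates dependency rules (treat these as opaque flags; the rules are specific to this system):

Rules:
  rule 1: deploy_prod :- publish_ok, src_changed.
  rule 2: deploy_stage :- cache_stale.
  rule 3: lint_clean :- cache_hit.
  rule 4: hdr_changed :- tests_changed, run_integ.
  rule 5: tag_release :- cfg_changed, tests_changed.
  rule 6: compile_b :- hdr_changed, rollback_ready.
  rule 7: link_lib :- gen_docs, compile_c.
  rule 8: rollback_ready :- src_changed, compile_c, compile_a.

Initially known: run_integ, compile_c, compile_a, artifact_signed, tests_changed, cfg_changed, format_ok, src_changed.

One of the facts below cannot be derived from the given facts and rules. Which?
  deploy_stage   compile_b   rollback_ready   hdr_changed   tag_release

deploy_stage

Round 1 — rule 4, rule 5, rule 8, derive hdr_changed, tag_release, rollback_ready.
Round 2 — rule 6, derive compile_b.
Derived: compile_b (round 2), tag_release (round 1), hdr_changed (round 1), rollback_ready (round 1). deploy_stage never appears in any round.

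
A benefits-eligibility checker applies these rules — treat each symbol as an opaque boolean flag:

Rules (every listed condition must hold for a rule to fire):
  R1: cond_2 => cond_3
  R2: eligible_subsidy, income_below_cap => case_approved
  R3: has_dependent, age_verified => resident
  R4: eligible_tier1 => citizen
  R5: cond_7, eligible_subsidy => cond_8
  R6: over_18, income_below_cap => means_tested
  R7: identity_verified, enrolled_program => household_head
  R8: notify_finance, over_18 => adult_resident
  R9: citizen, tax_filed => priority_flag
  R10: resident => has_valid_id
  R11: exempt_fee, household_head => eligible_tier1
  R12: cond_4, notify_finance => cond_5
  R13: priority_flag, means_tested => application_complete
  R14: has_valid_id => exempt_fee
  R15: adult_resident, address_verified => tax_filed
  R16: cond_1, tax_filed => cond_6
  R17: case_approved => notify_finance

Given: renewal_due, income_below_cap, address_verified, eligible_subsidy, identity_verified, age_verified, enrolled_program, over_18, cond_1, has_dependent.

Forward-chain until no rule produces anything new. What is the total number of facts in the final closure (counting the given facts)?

Round 1 fires R2, R3, R6, R7, giving case_approved, resident, means_tested, household_head.
Round 2 fires R10, R17, giving has_valid_id, notify_finance.
Round 3 fires R8, R14, giving adult_resident, exempt_fee.
Round 4 fires R11, R15, giving eligible_tier1, tax_filed.
Round 5 fires R4, R16, giving citizen, cond_6.
Round 6 fires R9, giving priority_flag.
Round 7 fires R13, giving application_complete.
Closure: {address_verified, adult_resident, age_verified, application_complete, case_approved, citizen, cond_1, cond_6, eligible_subsidy, eligible_tier1, enrolled_program, exempt_fee, has_dependent, has_valid_id, household_head, identity_verified, income_below_cap, means_tested, notify_finance, over_18, priority_flag, renewal_due, resident, tax_filed} — 24 facts.

24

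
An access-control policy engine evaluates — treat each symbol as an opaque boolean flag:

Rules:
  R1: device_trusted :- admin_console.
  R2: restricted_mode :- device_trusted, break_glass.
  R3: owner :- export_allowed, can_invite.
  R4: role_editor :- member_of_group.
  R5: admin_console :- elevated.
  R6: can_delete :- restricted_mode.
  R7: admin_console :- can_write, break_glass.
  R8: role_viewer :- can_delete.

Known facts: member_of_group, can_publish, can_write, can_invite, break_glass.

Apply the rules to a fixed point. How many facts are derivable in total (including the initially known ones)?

Round 1: R4 [role_editor :- member_of_group.]; R7 [admin_console :- can_write, break_glass.]. Adds role_editor, admin_console.
Round 2: R1 [device_trusted :- admin_console.]. Adds device_trusted.
Round 3: R2 [restricted_mode :- device_trusted, break_glass.]. Adds restricted_mode.
Round 4: R6 [can_delete :- restricted_mode.]. Adds can_delete.
Round 5: R8 [role_viewer :- can_delete.]. Adds role_viewer.
Closure: {admin_console, break_glass, can_delete, can_invite, can_publish, can_write, device_trusted, member_of_group, restricted_mode, role_editor, role_viewer} — 11 facts.

11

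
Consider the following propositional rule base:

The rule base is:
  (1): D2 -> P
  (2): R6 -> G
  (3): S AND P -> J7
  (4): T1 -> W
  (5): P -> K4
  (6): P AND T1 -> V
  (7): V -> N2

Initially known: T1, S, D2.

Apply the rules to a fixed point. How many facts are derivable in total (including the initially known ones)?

9

Round 1: (1) [D2 -> P]; (4) [T1 -> W]. Adds P, W.
Round 2: (3) [S AND P -> J7]; (5) [P -> K4]; (6) [P AND T1 -> V]. Adds J7, K4, V.
Round 3: (7) [V -> N2]. Adds N2.
Closure: {D2, J7, K4, N2, P, S, T1, V, W} — 9 facts.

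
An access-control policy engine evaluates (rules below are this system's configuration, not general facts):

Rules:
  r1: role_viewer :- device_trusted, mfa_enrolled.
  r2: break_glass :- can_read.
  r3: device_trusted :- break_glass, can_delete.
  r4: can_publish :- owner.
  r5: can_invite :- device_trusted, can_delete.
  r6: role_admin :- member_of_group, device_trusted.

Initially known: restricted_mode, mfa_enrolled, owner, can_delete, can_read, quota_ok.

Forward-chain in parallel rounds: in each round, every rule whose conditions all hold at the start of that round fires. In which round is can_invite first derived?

3

Round 1: r2 [break_glass :- can_read.]; r4 [can_publish :- owner.]. New: break_glass, can_publish.
Round 2: r3 [device_trusted :- break_glass, can_delete.]. New: device_trusted.
Round 3: r1 [role_viewer :- device_trusted, mfa_enrolled.]; r5 [can_invite :- device_trusted, can_delete.]. New: role_viewer, can_invite.
can_invite first appears in round 3.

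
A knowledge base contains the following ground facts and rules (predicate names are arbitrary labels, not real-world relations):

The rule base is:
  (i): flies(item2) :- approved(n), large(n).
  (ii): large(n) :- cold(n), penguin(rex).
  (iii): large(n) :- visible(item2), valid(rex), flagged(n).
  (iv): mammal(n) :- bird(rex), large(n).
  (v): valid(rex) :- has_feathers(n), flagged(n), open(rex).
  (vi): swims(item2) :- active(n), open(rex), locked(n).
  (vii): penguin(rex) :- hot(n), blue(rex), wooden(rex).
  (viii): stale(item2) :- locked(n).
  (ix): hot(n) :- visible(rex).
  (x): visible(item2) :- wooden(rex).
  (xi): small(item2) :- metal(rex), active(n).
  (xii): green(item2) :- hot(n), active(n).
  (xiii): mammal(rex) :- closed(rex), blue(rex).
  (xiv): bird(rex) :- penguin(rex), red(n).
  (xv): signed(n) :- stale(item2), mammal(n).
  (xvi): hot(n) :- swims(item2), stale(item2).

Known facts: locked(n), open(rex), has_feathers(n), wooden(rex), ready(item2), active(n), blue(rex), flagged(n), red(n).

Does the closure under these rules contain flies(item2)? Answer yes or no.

Round 1 fires (v), (vi), (viii), (x), giving valid(rex), swims(item2), stale(item2), visible(item2).
Round 2 fires (iii), (xvi), giving large(n), hot(n).
Round 3 fires (vii), (xii), giving penguin(rex), green(item2).
Round 4 fires (xiv), giving bird(rex).
Round 5 fires (iv), giving mammal(n).
Round 6 fires (xv), giving signed(n).
Fixed point reached. flies(item2) is concluded only by (i); (i) needs approved(n) (never derived).

no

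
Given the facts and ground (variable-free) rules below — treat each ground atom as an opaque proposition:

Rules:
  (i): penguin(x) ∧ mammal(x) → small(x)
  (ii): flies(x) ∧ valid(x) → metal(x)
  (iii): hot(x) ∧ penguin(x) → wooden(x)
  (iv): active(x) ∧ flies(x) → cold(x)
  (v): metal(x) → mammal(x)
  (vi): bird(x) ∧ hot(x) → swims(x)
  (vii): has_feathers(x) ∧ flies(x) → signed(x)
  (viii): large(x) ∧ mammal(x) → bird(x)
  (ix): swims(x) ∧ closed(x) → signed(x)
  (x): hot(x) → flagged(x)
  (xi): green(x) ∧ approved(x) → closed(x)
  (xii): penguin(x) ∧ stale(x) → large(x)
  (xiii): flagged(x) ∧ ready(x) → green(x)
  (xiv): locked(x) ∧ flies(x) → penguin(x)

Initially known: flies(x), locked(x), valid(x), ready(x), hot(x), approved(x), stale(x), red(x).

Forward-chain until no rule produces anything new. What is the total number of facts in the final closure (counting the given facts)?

Round 1 — (ii), (x), (xiv), derive metal(x), flagged(x), penguin(x).
Round 2 — (iii), (v), (xii), (xiii), derive wooden(x), mammal(x), large(x), green(x).
Round 3 — (i), (viii), (xi), derive small(x), bird(x), closed(x).
Round 4 — (vi), derive swims(x).
Round 5 — (ix), derive signed(x).
Closure: {approved(x), bird(x), closed(x), flagged(x), flies(x), green(x), hot(x), large(x), locked(x), mammal(x), metal(x), penguin(x), ready(x), red(x), signed(x), small(x), stale(x), swims(x), valid(x), wooden(x)} — 20 facts.

20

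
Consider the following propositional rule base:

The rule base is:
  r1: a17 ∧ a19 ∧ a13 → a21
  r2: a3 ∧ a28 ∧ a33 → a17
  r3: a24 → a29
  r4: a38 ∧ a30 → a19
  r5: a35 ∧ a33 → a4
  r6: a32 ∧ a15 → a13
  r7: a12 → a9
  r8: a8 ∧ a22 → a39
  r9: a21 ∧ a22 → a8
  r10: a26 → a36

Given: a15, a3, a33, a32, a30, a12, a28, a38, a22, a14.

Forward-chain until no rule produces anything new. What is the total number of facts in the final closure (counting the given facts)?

Round 1 fires r2, r4, r6, r7, giving a17, a19, a13, a9.
Round 2 fires r1, giving a21.
Round 3 fires r9, giving a8.
Round 4 fires r8, giving a39.
Closure: {a12, a13, a14, a15, a17, a19, a21, a22, a28, a3, a30, a32, a33, a38, a39, a8, a9} — 17 facts.

17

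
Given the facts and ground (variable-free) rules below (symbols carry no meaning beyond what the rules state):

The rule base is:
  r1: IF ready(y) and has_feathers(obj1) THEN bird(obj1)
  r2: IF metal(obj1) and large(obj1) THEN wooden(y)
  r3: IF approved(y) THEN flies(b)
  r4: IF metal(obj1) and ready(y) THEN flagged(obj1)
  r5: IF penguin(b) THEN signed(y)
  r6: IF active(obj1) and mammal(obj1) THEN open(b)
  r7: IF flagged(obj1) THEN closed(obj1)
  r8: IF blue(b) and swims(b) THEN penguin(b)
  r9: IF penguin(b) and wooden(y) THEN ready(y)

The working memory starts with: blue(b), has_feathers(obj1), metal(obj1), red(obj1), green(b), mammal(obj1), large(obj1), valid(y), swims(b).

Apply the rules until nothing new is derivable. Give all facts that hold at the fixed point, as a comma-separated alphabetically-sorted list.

Round 1: r2 [IF metal(obj1) and large(obj1) THEN wooden(y)]; r8 [IF blue(b) and swims(b) THEN penguin(b)]. Adds wooden(y), penguin(b).
Round 2: r5 [IF penguin(b) THEN signed(y)]; r9 [IF penguin(b) and wooden(y) THEN ready(y)]. Adds signed(y), ready(y).
Round 3: r1 [IF ready(y) and has_feathers(obj1) THEN bird(obj1)]; r4 [IF metal(obj1) and ready(y) THEN flagged(obj1)]. Adds bird(obj1), flagged(obj1).
Round 4: r7 [IF flagged(obj1) THEN closed(obj1)]. Adds closed(obj1).

bird(obj1), blue(b), closed(obj1), flagged(obj1), green(b), has_feathers(obj1), large(obj1), mammal(obj1), metal(obj1), penguin(b), ready(y), red(obj1), signed(y), swims(b), valid(y), wooden(y)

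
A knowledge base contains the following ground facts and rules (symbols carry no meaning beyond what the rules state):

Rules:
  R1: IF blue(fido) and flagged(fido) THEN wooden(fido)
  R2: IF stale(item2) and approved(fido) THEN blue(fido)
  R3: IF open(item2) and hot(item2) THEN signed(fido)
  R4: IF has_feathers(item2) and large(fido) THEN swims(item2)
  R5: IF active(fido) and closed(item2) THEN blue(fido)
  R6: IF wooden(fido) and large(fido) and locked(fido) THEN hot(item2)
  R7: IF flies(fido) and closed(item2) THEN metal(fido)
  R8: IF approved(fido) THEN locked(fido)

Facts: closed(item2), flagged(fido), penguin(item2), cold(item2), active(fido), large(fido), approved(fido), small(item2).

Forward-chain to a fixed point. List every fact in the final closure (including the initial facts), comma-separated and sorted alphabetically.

active(fido), approved(fido), blue(fido), closed(item2), cold(item2), flagged(fido), hot(item2), large(fido), locked(fido), penguin(item2), small(item2), wooden(fido)

Round 1: R5 [IF active(fido) and closed(item2) THEN blue(fido)]; R8 [IF approved(fido) THEN locked(fido)]. New: blue(fido), locked(fido).
Round 2: R1 [IF blue(fido) and flagged(fido) THEN wooden(fido)]. New: wooden(fido).
Round 3: R6 [IF wooden(fido) and large(fido) and locked(fido) THEN hot(item2)]. New: hot(item2).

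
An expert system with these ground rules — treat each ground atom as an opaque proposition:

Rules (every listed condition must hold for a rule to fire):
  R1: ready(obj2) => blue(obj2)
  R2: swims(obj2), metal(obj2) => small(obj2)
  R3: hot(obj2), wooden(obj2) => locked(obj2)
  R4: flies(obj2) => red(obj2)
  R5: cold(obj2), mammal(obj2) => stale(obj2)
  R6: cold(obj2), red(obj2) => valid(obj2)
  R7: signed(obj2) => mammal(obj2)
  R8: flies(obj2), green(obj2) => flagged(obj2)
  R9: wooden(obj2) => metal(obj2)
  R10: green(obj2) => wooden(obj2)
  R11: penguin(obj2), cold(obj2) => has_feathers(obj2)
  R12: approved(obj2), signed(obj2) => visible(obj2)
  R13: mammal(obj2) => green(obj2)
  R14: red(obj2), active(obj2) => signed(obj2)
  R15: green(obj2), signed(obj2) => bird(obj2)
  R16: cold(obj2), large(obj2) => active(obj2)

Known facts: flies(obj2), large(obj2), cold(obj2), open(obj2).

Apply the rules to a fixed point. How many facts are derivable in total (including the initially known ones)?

Round 1: R4 [flies(obj2) => red(obj2)]; R16 [cold(obj2), large(obj2) => active(obj2)]. Adds red(obj2), active(obj2).
Round 2: R6 [cold(obj2), red(obj2) => valid(obj2)]; R14 [red(obj2), active(obj2) => signed(obj2)]. Adds valid(obj2), signed(obj2).
Round 3: R7 [signed(obj2) => mammal(obj2)]. Adds mammal(obj2).
Round 4: R5 [cold(obj2), mammal(obj2) => stale(obj2)]; R13 [mammal(obj2) => green(obj2)]. Adds stale(obj2), green(obj2).
Round 5: R8 [flies(obj2), green(obj2) => flagged(obj2)]; R10 [green(obj2) => wooden(obj2)]; R15 [green(obj2), signed(obj2) => bird(obj2)]. Adds flagged(obj2), wooden(obj2), bird(obj2).
Round 6: R9 [wooden(obj2) => metal(obj2)]. Adds metal(obj2).
Closure: {active(obj2), bird(obj2), cold(obj2), flagged(obj2), flies(obj2), green(obj2), large(obj2), mammal(obj2), metal(obj2), open(obj2), red(obj2), signed(obj2), stale(obj2), valid(obj2), wooden(obj2)} — 15 facts.

15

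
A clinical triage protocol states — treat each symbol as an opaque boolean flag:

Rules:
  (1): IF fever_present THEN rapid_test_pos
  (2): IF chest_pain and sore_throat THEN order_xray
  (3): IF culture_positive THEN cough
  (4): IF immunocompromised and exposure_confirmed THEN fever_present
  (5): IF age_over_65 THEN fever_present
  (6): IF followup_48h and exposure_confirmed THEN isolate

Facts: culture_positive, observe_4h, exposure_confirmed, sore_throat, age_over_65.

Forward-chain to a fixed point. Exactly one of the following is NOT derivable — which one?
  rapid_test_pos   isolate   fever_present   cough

isolate

Round 1: (3) [IF culture_positive THEN cough]; (5) [IF age_over_65 THEN fever_present]. New: cough, fever_present.
Round 2: (1) [IF fever_present THEN rapid_test_pos]. New: rapid_test_pos.
Derived: cough (round 1), fever_present (round 1), rapid_test_pos (round 2). isolate never appears in any round.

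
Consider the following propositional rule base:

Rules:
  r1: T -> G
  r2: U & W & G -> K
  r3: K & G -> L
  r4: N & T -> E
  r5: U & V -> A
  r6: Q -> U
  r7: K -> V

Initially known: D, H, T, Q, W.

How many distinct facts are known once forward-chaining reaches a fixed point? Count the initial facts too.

Round 1: r1 [T -> G]; r6 [Q -> U]. Adds G, U.
Round 2: r2 [U & W & G -> K]. Adds K.
Round 3: r3 [K & G -> L]; r7 [K -> V]. Adds L, V.
Round 4: r5 [U & V -> A]. Adds A.
Closure: {A, D, G, H, K, L, Q, T, U, V, W} — 11 facts.

11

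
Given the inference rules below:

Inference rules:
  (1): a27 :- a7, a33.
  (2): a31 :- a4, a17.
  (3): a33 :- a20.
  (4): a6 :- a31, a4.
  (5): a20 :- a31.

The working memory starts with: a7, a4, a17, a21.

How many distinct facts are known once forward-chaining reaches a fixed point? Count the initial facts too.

Round 1: (2) [a31 :- a4, a17.]. Adds a31.
Round 2: (4) [a6 :- a31, a4.]; (5) [a20 :- a31.]. Adds a6, a20.
Round 3: (3) [a33 :- a20.]. Adds a33.
Round 4: (1) [a27 :- a7, a33.]. Adds a27.
Closure: {a17, a20, a21, a27, a31, a33, a4, a6, a7} — 9 facts.

9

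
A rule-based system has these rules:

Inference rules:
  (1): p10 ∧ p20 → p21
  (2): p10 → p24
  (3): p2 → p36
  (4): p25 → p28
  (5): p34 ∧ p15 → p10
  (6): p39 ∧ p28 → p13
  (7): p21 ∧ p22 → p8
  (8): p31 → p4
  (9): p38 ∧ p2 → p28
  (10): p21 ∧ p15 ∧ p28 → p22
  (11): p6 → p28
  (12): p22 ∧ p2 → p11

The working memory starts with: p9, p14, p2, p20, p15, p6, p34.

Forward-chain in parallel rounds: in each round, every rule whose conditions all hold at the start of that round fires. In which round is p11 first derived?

4

Round 1: (3) [p2 → p36]; (5) [p34 ∧ p15 → p10]; (11) [p6 → p28]. Adds p36, p10, p28.
Round 2: (1) [p10 ∧ p20 → p21]; (2) [p10 → p24]. Adds p21, p24.
Round 3: (10) [p21 ∧ p15 ∧ p28 → p22]. Adds p22.
Round 4: (7) [p21 ∧ p22 → p8]; (12) [p22 ∧ p2 → p11]. Adds p8, p11.
p11 first appears in round 4.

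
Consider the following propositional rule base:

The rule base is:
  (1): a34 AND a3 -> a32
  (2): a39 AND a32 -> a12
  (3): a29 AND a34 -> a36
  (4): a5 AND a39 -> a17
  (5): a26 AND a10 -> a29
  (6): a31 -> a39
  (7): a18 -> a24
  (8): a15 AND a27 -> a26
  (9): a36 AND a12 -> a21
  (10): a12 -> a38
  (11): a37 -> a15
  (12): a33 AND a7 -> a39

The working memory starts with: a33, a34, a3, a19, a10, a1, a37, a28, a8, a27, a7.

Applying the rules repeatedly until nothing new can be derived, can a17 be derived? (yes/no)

[1] (1) [a34 AND a3 -> a32]; (11) [a37 -> a15]; (12) [a33 AND a7 -> a39]. ⇒ new: a32, a15, a39.
[2] (2) [a39 AND a32 -> a12]; (8) [a15 AND a27 -> a26]. ⇒ new: a12, a26.
[3] (5) [a26 AND a10 -> a29]; (10) [a12 -> a38]. ⇒ new: a29, a38.
[4] (3) [a29 AND a34 -> a36]. ⇒ new: a36.
[5] (9) [a36 AND a12 -> a21]. ⇒ new: a21.
Fixed point reached. a17 is concluded only by (4); (4) needs a5 (never derived).

no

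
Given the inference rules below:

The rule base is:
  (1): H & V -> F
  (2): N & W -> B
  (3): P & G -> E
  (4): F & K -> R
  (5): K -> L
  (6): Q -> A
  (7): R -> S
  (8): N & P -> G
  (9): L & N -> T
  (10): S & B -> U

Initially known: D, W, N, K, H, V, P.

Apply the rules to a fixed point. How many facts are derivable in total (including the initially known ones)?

16

Round 1 fires (1), (2), (5), (8), giving F, B, L, G.
Round 2 fires (3), (4), (9), giving E, R, T.
Round 3 fires (7), giving S.
Round 4 fires (10), giving U.
Closure: {B, D, E, F, G, H, K, L, N, P, R, S, T, U, V, W} — 16 facts.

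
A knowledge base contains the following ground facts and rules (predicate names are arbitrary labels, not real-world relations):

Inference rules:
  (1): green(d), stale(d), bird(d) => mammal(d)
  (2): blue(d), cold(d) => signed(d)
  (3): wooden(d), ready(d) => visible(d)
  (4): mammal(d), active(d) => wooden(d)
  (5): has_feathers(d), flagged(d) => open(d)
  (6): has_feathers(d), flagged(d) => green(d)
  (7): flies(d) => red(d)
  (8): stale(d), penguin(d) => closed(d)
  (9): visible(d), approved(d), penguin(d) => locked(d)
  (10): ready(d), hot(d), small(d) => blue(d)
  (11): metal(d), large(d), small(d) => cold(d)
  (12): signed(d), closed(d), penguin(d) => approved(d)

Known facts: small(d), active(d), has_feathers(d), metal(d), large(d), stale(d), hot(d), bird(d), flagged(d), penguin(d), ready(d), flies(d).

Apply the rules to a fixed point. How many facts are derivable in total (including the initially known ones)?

24

Round 1: (5) [has_feathers(d), flagged(d) => open(d)]; (6) [has_feathers(d), flagged(d) => green(d)]; (7) [flies(d) => red(d)]; (8) [stale(d), penguin(d) => closed(d)]; (10) [ready(d), hot(d), small(d) => blue(d)]; (11) [metal(d), large(d), small(d) => cold(d)]. Adds open(d), green(d), red(d), closed(d), blue(d), cold(d).
Round 2: (1) [green(d), stale(d), bird(d) => mammal(d)]; (2) [blue(d), cold(d) => signed(d)]. Adds mammal(d), signed(d).
Round 3: (4) [mammal(d), active(d) => wooden(d)]; (12) [signed(d), closed(d), penguin(d) => approved(d)]. Adds wooden(d), approved(d).
Round 4: (3) [wooden(d), ready(d) => visible(d)]. Adds visible(d).
Round 5: (9) [visible(d), approved(d), penguin(d) => locked(d)]. Adds locked(d).
Closure: {active(d), approved(d), bird(d), blue(d), closed(d), cold(d), flagged(d), flies(d), green(d), has_feathers(d), hot(d), large(d), locked(d), mammal(d), metal(d), open(d), penguin(d), ready(d), red(d), signed(d), small(d), stale(d), visible(d), wooden(d)} — 24 facts.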